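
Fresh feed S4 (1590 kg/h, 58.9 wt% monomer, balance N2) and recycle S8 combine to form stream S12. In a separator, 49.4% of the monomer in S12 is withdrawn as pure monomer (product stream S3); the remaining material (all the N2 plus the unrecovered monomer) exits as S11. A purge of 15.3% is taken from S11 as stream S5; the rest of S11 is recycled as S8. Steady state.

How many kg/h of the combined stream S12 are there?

N2 enters only via S4 and leaves only via the purge: 1590×0.411 = 0.153×(N2 in S11), and the separator passes all N2, so N2 in S12 = N2 in S11 = 4271.2 kg/h.
monomer in S12: m_A = 1590×0.589 + (1−0.153)·(1−0.494)·m_A, so m_A = 936.51/0.5714 = 1638.9 kg/h.
S12 = 1638.9 + 4271.2 = 5910.1 kg/h.

5910 kg/h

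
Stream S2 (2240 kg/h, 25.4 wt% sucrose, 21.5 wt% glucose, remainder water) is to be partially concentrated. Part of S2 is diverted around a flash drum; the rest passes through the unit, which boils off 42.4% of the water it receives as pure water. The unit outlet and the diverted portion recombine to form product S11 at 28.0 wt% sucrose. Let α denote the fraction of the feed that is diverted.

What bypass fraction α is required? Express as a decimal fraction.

All 2240×0.254 = 568.96 kg/h of sucrose reaches S11, so S11 = 568.96/0.280 = 2032 kg/h and vapour = 208 kg/h.
The evaporator receives (1−α)·2240 of feed at 0.531 water and removes 0.424 of that water:
0.424×0.531×(1−α)×2240 = 208
(1−α) = 208/504.32 = 0.4124;  α = 0.5876.

0.588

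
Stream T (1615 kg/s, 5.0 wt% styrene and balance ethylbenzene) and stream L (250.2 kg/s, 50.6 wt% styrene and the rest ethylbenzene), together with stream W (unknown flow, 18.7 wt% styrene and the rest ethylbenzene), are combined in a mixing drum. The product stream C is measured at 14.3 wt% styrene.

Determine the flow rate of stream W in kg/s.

1349 kg/s

Let W be the unknown flow. Total out = 1865.2 + W.
styrene balance: 207.35 + 0.187·W = 0.143·(1865.2 + W)
(0.187 − 0.143)·W = 0.143×1865.2 − 207.35 = 59.372
W = 59.372 / 0.044 = 1349.4 kg/s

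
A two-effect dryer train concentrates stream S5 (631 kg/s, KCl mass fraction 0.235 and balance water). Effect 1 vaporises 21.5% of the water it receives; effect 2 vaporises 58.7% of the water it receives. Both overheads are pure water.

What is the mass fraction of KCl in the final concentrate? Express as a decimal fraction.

0.487

water in feed = 631×0.765 = 482.72 kg/s.
After stage 1: water left = (1−0.215)×482.72 = 378.93; stream total = 527.22 kg/s.
After stage 2: water left = (1−0.587)×378.93 = 156.5; final concentrate = 304.78 kg/s.
KCl fraction = 148.28/304.78 = 0.487.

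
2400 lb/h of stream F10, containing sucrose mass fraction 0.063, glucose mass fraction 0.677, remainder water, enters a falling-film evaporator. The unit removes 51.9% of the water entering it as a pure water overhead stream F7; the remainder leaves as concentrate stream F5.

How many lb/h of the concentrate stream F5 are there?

2076 lb/h

water entering = 2400×0.260 = 624 lb/h; overhead removed = 0.519×624 = 323.86 lb/h.
Concentrate = 2400 − 323.86 = 2076.1 lb/h.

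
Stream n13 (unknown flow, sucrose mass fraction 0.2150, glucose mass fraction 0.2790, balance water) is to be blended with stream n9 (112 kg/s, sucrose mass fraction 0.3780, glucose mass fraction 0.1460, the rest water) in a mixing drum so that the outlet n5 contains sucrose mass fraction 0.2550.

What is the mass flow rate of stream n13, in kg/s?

344.4 kg/s

Let n13 be the unknown flow. Total out = 112 + n13.
sucrose balance: 42.336 + 0.215·n13 = 0.255·(112 + n13)
(0.215 − 0.255)·n13 = 0.255×112 − 42.336 = -13.776
n13 = -13.776 / -0.040 = 344.4 kg/s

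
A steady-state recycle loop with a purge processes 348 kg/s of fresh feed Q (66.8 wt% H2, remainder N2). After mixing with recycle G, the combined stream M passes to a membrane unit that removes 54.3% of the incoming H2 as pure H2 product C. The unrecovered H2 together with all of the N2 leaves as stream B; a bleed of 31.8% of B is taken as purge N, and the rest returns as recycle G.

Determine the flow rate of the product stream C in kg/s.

H2 in M: m_A = 348×0.668 + (1−0.318)·(1−0.543)·m_A, so m_A = 232.46/0.6883 = 337.72 kg/s.
Product C = 0.543×337.72 = 183.38 kg/s.

183.4 kg/s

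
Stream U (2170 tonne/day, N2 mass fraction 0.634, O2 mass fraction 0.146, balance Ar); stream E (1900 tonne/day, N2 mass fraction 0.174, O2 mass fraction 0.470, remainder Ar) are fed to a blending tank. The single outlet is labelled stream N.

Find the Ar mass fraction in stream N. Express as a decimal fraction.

0.283

Total flow out = 2170 + 1900 = 4070 tonne/day.
Ar in = 2170×0.220 + 1900×0.356 = 1153.8 tonne/day.
Ar mass fraction in N = 1153.8/4070 = 0.283.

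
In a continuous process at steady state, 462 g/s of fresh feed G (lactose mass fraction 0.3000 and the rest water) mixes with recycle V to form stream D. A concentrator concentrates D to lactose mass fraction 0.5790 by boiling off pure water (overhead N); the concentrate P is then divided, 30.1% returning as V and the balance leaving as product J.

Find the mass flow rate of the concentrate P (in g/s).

342.5 g/s

Overall lactose balance (none leaves overhead): lactose in fresh feed = lactose in product, i.e. 462×0.300 = (1−0.301)·P·0.579.
P = 138.6/(0.579×0.699) = 342.46 g/s.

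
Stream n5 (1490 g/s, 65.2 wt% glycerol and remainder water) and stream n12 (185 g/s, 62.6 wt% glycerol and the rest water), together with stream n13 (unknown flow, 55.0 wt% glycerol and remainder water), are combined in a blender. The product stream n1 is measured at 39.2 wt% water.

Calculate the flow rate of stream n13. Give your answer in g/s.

1188 g/s

Let n13 be the unknown flow. Total out = 1675 + n13.
water balance: 587.71 + 0.450·n13 = 0.392·(1675 + n13)
(0.450 − 0.392)·n13 = 0.392×1675 − 587.71 = 68.89
n13 = 68.89 / 0.058 = 1187.8 g/s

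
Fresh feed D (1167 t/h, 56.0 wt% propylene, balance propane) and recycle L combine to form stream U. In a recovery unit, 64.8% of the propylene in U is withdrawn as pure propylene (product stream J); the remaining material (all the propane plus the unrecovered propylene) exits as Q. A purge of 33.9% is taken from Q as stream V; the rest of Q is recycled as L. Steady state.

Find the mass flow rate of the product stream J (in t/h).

propylene in U: m_A = 1167×0.560 + (1−0.339)·(1−0.648)·m_A, so m_A = 653.52/0.7673 = 851.68 t/h.
Product J = 0.648×851.68 = 551.89 t/h.

551.9 t/h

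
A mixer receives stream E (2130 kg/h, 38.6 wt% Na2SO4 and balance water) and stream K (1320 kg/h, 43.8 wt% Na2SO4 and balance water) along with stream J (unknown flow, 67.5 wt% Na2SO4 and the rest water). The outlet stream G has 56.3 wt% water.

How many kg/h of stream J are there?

450.9 kg/h

Let J be the unknown flow. Total out = 3450 + J.
water balance: 2049.7 + 0.325·J = 0.563·(3450 + J)
(0.325 − 0.563)·J = 0.563×3450 − 2049.7 = -107.31
J = -107.31 / -0.238 = 450.88 kg/h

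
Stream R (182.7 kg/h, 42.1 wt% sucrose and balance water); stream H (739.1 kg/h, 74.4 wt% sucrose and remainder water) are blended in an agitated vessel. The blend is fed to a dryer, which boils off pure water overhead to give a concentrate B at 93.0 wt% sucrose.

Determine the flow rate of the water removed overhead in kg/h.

247.8 kg/h

sucrose entering = 182.7×0.421 + 739.1×0.744 = 626.81 kg/h.
All sucrose reports to B, so B = 626.81/0.930 = 673.99 kg/h.
Total feed = 921.8 kg/h; overhead = 921.8 − 673.99 = 247.81 kg/h.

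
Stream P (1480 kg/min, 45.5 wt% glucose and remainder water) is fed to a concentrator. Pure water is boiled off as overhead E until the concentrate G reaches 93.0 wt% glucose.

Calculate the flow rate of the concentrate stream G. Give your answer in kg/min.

724.1 kg/min

glucose is conserved: 1480×0.455 = 673.4 kg/min all reports to the concentrate.
Concentrate = 673.4/(target fraction) = 724.09 kg/min.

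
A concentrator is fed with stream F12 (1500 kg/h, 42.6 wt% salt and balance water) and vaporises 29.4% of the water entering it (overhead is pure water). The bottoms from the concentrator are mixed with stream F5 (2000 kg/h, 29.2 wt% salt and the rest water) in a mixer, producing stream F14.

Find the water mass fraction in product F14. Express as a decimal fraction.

Vapour removed = 0.294×0.574×1500 = 253.13 kg/h; concentrate = 1246.9 kg/h.
water reaching the mixer = 607.87 (from concentrate) + 2000×0.708 = 2023.9 kg/h.
Product flow = 1246.9 + 2000 = 3246.9 kg/h; water fraction = 0.6233.

0.6233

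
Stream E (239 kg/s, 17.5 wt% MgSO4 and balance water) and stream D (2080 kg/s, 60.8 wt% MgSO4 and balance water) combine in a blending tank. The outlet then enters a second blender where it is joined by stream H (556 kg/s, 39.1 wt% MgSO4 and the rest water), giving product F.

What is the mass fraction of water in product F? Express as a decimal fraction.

0.470

Overall, product flow = 2875 kg/s.
water in = 239×0.825 + 2080×0.392 + 556×0.609 = 1351.1 kg/s.
water fraction in F = 0.470.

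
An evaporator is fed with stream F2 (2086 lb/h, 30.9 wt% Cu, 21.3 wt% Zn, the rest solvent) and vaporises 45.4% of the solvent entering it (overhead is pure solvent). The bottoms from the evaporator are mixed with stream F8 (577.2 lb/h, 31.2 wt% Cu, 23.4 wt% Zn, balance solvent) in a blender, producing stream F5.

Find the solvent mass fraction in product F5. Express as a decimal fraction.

0.365

Vapour removed = 0.454×0.478×2086 = 452.69 lb/h; concentrate = 1633.3 lb/h.
solvent reaching the mixer = 544.42 (from concentrate) + 577.2×0.454 = 806.47 lb/h.
Product flow = 1633.3 + 577.2 = 2210.5 lb/h; solvent fraction = 0.365.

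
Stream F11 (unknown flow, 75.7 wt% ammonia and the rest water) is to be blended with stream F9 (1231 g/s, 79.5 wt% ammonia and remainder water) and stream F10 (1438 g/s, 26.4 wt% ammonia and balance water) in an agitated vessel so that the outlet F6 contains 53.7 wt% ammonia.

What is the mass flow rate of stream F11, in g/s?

Let F11 be the unknown flow. Total out = 2669 + F11.
ammonia balance: 1358.3 + 0.757·F11 = 0.537·(2669 + F11)
(0.757 − 0.537)·F11 = 0.537×2669 − 1358.3 = 74.976
F11 = 74.976 / 0.220 = 340.8 g/s

340.8 g/s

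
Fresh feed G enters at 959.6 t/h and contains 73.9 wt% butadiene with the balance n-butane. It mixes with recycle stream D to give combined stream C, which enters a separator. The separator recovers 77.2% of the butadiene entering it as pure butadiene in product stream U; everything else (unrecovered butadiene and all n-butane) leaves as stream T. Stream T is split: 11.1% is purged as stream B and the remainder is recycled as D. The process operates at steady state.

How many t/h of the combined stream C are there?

n-butane enters only via G and leaves only via the purge: 959.6×0.261 = 0.111×(n-butane in T), and the separator passes all n-butane, so n-butane in C = n-butane in T = 2256.4 t/h.
butadiene in C: m_A = 959.6×0.739 + (1−0.111)·(1−0.772)·m_A, so m_A = 709.14/0.7973 = 889.42 t/h.
C = 889.42 + 2256.4 = 3145.8 t/h.

3146 t/h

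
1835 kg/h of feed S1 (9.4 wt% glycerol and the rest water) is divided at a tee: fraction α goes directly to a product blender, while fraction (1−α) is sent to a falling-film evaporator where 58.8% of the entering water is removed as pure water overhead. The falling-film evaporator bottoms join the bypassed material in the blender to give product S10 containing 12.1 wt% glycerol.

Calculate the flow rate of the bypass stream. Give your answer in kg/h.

All 1835×0.094 = 172.49 kg/h of glycerol reaches S10, so S10 = 172.49/0.121 = 1425.5 kg/h and vapour = 409.46 kg/h.
The evaporator receives (1−α)·1835 of feed at 0.906 water and removes 0.588 of that water:
0.588×0.906×(1−α)×1835 = 409.46
(1−α) = 409.46/977.56 = 0.4189;  α = 0.5811.
Bypass flow = 0.5811×1835 = 1066.4 kg/h.

1066 kg/h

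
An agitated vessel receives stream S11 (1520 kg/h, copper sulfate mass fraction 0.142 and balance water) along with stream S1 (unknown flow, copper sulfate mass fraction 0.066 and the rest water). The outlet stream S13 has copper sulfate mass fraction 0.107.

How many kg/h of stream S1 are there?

1298 kg/h

Let S1 be the unknown flow. Total out = 1520 + S1.
copper sulfate balance: 215.84 + 0.066·S1 = 0.107·(1520 + S1)
(0.066 − 0.107)·S1 = 0.107×1520 − 215.84 = -53.2
S1 = -53.2 / -0.041 = 1297.6 kg/h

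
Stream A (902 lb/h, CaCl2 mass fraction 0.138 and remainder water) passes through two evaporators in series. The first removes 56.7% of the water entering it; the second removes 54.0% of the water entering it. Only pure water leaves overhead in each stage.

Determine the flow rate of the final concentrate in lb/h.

279.3 lb/h

water in feed = 902×0.862 = 777.52 lb/h.
After stage 1: water left = (1−0.567)×777.52 = 336.67; stream total = 461.14 lb/h.
After stage 2: water left = (1−0.540)×336.67 = 154.87; final concentrate = 279.34 lb/h.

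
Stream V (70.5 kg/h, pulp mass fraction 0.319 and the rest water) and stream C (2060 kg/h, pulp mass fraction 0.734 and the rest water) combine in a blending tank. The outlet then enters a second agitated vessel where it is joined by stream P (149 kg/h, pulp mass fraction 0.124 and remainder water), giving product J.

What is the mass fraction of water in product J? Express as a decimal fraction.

0.319

Overall, product flow = 2279.5 kg/h.
water in = 70.5×0.681 + 2060×0.266 + 149×0.876 = 726.49 kg/h.
water fraction in J = 0.319.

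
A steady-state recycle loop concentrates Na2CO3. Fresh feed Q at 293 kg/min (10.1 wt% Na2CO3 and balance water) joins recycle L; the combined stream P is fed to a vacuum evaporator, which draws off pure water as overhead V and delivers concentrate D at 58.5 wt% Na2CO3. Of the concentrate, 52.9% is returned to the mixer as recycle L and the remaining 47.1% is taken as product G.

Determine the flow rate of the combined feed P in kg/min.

349.8 kg/min

Overall Na2CO3 balance (none leaves overhead): Na2CO3 in fresh feed = Na2CO3 in product, i.e. 293×0.101 = (1−0.529)·D·0.585.
D = 29.593/(0.585×0.471) = 107.4 kg/min.
Recycle L = 0.529×107.4 = 56.816 kg/min.
Combined feed P = 293 + 56.816 = 349.82 kg/min.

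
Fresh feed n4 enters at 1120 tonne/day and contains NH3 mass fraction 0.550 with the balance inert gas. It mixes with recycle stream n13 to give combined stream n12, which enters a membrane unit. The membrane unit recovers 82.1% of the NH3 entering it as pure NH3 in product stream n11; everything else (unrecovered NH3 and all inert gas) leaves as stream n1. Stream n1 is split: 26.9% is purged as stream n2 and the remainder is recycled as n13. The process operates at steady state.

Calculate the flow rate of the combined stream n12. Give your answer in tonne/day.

inert gas enters only via n4 and leaves only via the purge: 1120×0.450 = 0.269×(inert gas in n1), and the membrane unit passes all inert gas, so inert gas in n12 = inert gas in n1 = 1873.6 tonne/day.
NH3 in n12: m_A = 1120×0.550 + (1−0.269)·(1−0.821)·m_A, so m_A = 616/0.8692 = 708.74 tonne/day.
n12 = 708.74 + 1873.6 = 2582.3 tonne/day.

2582 tonne/day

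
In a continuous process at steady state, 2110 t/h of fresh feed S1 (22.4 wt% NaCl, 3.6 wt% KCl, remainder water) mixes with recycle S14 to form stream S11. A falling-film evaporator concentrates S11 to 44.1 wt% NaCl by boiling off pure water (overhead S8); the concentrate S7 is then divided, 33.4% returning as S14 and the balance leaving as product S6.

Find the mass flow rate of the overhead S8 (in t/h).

Overall NaCl balance (none leaves overhead): NaCl in fresh feed = NaCl in product, i.e. 2110×0.224 = (1−0.334)·S7·0.441.
S7 = 472.64/(0.441×0.666) = 1609.2 t/h.
Recycle S14 = 0.334×1609.2 = 537.48 t/h.
Combined feed S11 = 2110 + 537.48 = 2647.5 t/h.
Overhead S8 = S11 − S7 = 2647.5 − 1609.2 = 1038.3 t/h.

1038 t/h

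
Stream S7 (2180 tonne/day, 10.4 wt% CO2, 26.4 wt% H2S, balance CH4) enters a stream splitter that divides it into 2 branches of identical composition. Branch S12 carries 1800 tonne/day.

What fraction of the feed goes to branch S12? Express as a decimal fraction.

Fraction to S12 = 1800/2180 = 0.8257.

0.826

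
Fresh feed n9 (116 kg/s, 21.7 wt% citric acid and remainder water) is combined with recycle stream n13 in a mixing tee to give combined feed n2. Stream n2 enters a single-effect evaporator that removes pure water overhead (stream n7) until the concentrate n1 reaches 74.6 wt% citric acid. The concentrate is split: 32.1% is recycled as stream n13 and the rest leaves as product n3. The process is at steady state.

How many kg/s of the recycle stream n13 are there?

15.95 kg/s

Overall citric acid balance (none leaves overhead): citric acid in fresh feed = citric acid in product, i.e. 116×0.217 = (1−0.321)·n1·0.746.
n1 = 25.172/(0.746×0.679) = 49.695 kg/s.
Recycle n13 = 0.321×49.695 = 15.952 kg/s.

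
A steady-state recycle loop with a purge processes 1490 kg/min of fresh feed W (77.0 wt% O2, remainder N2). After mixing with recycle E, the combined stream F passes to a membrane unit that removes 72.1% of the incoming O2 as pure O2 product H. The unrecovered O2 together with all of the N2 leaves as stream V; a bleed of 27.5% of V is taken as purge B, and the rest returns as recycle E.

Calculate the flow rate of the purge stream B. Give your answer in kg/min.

N2 enters only via W and leaves only via the purge: 1490×0.230 = 0.275×(N2 in V), and the membrane unit passes all N2, so N2 in F = N2 in V = 1246.2 kg/min.
O2 in F: m_A = 1490×0.770 + (1−0.275)·(1−0.721)·m_A, so m_A = 1147.3/0.7977 = 1438.2 kg/min.
V = (1−0.721)×1438.2 + 1246.2 = 1647.4 kg/min.
Purge B = 0.275×1647.4 = 453.05 kg/min.

453 kg/min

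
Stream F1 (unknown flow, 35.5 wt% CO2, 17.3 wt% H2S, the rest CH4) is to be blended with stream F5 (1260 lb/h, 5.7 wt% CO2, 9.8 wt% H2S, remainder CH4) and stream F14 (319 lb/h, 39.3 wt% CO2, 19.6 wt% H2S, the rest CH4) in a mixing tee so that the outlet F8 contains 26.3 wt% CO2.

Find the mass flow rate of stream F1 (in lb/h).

Let F1 be the unknown flow. Total out = 1579 + F1.
CO2 balance: 197.19 + 0.355·F1 = 0.263·(1579 + F1)
(0.355 − 0.263)·F1 = 0.263×1579 − 197.19 = 218.09
F1 = 218.09 / 0.092 = 2370.5 lb/h

2371 lb/h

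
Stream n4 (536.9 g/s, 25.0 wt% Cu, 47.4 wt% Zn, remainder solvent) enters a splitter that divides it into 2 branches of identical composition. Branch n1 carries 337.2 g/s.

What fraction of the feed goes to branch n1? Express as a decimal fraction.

Fraction to n1 = 337.2/536.9 = 0.6280.

0.628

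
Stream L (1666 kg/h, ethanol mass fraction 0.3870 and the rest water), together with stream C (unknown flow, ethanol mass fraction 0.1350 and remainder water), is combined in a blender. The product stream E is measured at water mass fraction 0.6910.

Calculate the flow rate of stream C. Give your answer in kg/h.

746.8 kg/h

Let C be the unknown flow. Total out = 1666 + C.
water balance: 1021.3 + 0.865·C = 0.691·(1666 + C)
(0.865 − 0.691)·C = 0.691×1666 − 1021.3 = 129.95
C = 129.95 / 0.174 = 746.83 kg/h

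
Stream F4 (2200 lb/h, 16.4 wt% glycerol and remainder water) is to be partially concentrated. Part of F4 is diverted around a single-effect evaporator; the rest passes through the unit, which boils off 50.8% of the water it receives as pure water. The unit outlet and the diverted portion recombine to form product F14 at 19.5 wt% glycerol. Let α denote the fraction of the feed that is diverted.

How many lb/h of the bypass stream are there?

All 2200×0.164 = 360.8 lb/h of glycerol reaches F14, so F14 = 360.8/0.195 = 1850.3 lb/h and vapour = 349.74 lb/h.
The evaporator receives (1−α)·2200 of feed at 0.836 water and removes 0.508 of that water:
0.508×0.836×(1−α)×2200 = 349.74
(1−α) = 349.74/934.31 = 0.3743;  α = 0.6257.
Bypass flow = 0.6257×2200 = 1376.5 lb/h.

1376 lb/h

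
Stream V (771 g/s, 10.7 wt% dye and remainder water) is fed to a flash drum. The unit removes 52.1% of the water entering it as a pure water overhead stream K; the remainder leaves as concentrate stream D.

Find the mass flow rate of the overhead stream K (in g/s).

water entering = 771×0.893 = 688.5 g/s; overhead removed = 0.521×688.5 = 358.71 g/s.

358.7 g/s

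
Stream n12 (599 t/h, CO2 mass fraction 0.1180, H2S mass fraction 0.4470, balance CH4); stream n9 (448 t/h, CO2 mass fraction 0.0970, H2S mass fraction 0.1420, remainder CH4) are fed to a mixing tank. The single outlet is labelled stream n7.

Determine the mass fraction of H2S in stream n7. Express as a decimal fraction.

0.3165

Total flow out = 599 + 448 = 1047 t/h.
H2S in = 599×0.447 + 448×0.142 = 331.37 t/h.
H2S mass fraction in n7 = 331.37/1047 = 0.3165.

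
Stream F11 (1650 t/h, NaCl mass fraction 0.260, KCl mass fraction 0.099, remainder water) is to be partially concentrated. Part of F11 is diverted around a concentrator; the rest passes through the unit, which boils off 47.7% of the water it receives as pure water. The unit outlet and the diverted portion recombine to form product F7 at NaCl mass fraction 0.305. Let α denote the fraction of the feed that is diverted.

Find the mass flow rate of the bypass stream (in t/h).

All 1650×0.260 = 429 t/h of NaCl reaches F7, so F7 = 429/0.305 = 1406.6 t/h and vapour = 243.44 t/h.
The evaporator receives (1−α)·1650 of feed at 0.641 water and removes 0.477 of that water:
0.477×0.641×(1−α)×1650 = 243.44
(1−α) = 243.44/504.5 = 0.4825;  α = 0.5175.
Bypass flow = 0.5175×1650 = 853.8 t/h.

853.8 t/h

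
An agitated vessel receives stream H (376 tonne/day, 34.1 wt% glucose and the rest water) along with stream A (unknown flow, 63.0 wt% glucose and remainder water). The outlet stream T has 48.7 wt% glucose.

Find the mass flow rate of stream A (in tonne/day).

383.9 tonne/day

Let A be the unknown flow. Total out = 376 + A.
glucose balance: 128.22 + 0.630·A = 0.487·(376 + A)
(0.630 − 0.487)·A = 0.487×376 − 128.22 = 54.896
A = 54.896 / 0.143 = 383.89 tonne/day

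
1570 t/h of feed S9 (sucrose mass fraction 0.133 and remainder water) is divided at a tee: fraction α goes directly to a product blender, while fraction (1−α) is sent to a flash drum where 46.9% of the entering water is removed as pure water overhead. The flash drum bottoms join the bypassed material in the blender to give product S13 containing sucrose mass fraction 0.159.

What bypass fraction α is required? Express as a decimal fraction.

All 1570×0.133 = 208.81 t/h of sucrose reaches S13, so S13 = 208.81/0.159 = 1313.3 t/h and vapour = 256.73 t/h.
The evaporator receives (1−α)·1570 of feed at 0.867 water and removes 0.469 of that water:
0.469×0.867×(1−α)×1570 = 256.73
(1−α) = 256.73/638.4 = 0.4021;  α = 0.5979.

0.598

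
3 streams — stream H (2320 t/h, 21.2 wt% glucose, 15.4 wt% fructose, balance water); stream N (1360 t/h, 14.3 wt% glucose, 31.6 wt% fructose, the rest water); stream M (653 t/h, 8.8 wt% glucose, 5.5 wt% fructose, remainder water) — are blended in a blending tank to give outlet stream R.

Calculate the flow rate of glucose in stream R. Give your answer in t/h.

743.8 t/h

glucose out = glucose in = 2320×0.212 + 1360×0.143 + 653×0.088 = 743.78 t/h.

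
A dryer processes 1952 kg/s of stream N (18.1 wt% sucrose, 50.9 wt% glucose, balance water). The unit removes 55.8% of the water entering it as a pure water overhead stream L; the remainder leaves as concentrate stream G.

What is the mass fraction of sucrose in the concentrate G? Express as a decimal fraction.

0.219

sucrose is not removed: 1952×0.181 = 353.31 kg/s of sucrose enters G.
water entering = 1952×0.310 = 605.12 kg/s; overhead removed = 0.558×605.12 = 337.66 kg/s.
Concentrate = 1952 − 337.66 = 1614.3 kg/s.
Mass fraction = 353.31/1614.3 = 0.219.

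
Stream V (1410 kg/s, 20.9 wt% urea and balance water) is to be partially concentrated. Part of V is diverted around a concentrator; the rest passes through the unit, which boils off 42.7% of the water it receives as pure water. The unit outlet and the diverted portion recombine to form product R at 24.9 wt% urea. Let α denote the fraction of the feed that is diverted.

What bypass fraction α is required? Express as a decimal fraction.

0.524

All 1410×0.209 = 294.69 kg/s of urea reaches R, so R = 294.69/0.249 = 1183.5 kg/s and vapour = 226.51 kg/s.
The evaporator receives (1−α)·1410 of feed at 0.791 water and removes 0.427 of that water:
0.427×0.791×(1−α)×1410 = 226.51
(1−α) = 226.51/476.24 = 0.4756;  α = 0.5244.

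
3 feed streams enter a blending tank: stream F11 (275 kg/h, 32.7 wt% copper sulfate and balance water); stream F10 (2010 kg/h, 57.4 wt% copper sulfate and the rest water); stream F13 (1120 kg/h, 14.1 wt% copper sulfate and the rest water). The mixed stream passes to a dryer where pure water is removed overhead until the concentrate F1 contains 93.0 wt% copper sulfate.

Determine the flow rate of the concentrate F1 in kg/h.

copper sulfate entering = 275×0.327 + 2010×0.574 + 1120×0.141 = 1401.6 kg/h.
All copper sulfate reports to F1, so F1 = 1401.6/0.930 = 1507.1 kg/h.

1507 kg/h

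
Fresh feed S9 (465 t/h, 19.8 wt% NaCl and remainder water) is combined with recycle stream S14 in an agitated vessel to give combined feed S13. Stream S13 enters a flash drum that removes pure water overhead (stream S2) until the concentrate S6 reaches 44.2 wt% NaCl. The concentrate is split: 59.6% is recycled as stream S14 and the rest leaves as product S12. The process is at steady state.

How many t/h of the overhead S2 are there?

Overall NaCl balance (none leaves overhead): NaCl in fresh feed = NaCl in product, i.e. 465×0.198 = (1−0.596)·S6·0.442.
S6 = 92.07/(0.442×0.404) = 515.6 t/h.
Recycle S14 = 0.596×515.6 = 307.3 t/h.
Combined feed S13 = 465 + 307.3 = 772.3 t/h.
Overhead S2 = S13 − S6 = 772.3 − 515.6 = 256.7 t/h.

256.7 t/h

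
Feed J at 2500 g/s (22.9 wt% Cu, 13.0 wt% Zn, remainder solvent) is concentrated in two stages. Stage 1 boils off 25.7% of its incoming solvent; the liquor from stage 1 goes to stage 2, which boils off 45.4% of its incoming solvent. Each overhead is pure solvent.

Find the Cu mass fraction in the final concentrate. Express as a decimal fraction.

0.370

solvent in feed = 2500×0.641 = 1602.5 g/s.
After stage 1: solvent left = (1−0.257)×1602.5 = 1190.7; stream total = 2088.2 g/s.
After stage 2: solvent left = (1−0.454)×1190.7 = 650.1; final concentrate = 1547.6 g/s.
Cu fraction = 572.5/1547.6 = 0.370.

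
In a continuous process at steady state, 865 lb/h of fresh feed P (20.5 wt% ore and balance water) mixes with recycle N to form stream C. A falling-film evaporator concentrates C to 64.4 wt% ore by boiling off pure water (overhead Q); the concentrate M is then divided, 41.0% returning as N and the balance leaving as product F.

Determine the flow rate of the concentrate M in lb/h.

Overall ore balance (none leaves overhead): ore in fresh feed = ore in product, i.e. 865×0.205 = (1−0.410)·M·0.644.
M = 177.32/(0.644×0.590) = 466.69 lb/h.

466.7 lb/h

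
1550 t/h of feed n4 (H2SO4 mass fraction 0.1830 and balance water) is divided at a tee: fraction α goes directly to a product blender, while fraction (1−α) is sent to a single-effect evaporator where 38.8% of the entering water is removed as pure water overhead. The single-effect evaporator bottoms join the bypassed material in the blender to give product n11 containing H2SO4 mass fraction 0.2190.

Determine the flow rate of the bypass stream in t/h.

All 1550×0.183 = 283.65 t/h of H2SO4 reaches n11, so n11 = 283.65/0.219 = 1295.2 t/h and vapour = 254.79 t/h.
The evaporator receives (1−α)·1550 of feed at 0.817 water and removes 0.388 of that water:
0.388×0.817×(1−α)×1550 = 254.79
(1−α) = 254.79/491.34 = 0.5186;  α = 0.4814.
Bypass flow = 0.4814×1550 = 746.22 t/h.

746.2 t/h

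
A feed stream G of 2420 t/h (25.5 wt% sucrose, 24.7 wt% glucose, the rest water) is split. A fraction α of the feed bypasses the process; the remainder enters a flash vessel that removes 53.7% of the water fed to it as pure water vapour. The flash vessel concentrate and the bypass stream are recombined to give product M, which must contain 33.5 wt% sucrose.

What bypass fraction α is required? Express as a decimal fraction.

All 2420×0.255 = 617.1 t/h of sucrose reaches M, so M = 617.1/0.335 = 1842.1 t/h and vapour = 577.91 t/h.
The evaporator receives (1−α)·2420 of feed at 0.498 water and removes 0.537 of that water:
0.537×0.498×(1−α)×2420 = 577.91
(1−α) = 577.91/647.17 = 0.8930;  α = 0.1070.

0.107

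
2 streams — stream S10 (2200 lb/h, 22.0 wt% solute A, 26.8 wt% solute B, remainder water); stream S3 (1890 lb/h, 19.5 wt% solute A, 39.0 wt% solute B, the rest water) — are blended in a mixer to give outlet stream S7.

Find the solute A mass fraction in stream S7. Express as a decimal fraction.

0.208

Total flow out = 2200 + 1890 = 4090 lb/h.
solute A in = 2200×0.220 + 1890×0.195 = 852.55 lb/h.
solute A mass fraction in S7 = 852.55/4090 = 0.208.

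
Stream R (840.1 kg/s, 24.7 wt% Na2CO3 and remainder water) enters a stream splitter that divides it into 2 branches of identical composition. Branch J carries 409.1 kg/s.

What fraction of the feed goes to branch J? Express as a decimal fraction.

0.487

Fraction to J = 409.1/840.1 = 0.4870.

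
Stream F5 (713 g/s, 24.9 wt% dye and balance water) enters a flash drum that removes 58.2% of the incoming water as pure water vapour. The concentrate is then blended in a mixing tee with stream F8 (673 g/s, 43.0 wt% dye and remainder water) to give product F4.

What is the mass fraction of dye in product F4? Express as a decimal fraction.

Vapour removed = 0.582×0.751×713 = 311.64 g/s; concentrate = 401.36 g/s.
dye reaching the mixer = 177.54 (from concentrate) + 673×0.430 = 466.93 g/s.
Product flow = 401.36 + 673 = 1074.4 g/s; dye fraction = 0.435.

0.435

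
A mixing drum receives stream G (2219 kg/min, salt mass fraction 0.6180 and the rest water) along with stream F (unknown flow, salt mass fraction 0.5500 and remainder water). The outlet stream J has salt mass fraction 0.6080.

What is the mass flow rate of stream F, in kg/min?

Let F be the unknown flow. Total out = 2219 + F.
salt balance: 1371.3 + 0.550·F = 0.608·(2219 + F)
(0.550 − 0.608)·F = 0.608×2219 − 1371.3 = -22.19
F = -22.19 / -0.058 = 382.59 kg/min

382.6 kg/min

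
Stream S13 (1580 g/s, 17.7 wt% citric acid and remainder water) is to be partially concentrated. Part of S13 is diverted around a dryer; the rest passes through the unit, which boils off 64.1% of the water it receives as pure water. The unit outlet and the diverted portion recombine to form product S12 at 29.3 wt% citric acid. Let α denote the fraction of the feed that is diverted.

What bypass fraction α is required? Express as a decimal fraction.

All 1580×0.177 = 279.66 g/s of citric acid reaches S12, so S12 = 279.66/0.293 = 954.47 g/s and vapour = 625.53 g/s.
The evaporator receives (1−α)·1580 of feed at 0.823 water and removes 0.641 of that water:
0.641×0.823×(1−α)×1580 = 625.53
(1−α) = 625.53/833.52 = 0.7505;  α = 0.2495.

0.250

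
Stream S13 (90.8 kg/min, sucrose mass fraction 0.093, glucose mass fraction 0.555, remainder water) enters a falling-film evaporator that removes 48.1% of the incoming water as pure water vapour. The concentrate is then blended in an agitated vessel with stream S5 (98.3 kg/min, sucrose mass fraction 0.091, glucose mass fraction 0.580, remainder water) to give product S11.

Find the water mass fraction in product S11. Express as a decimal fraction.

Vapour removed = 0.481×0.352×90.8 = 15.374 kg/min; concentrate = 75.426 kg/min.
water reaching the mixer = 16.588 (from concentrate) + 98.3×0.329 = 48.929 kg/min.
Product flow = 75.426 + 98.3 = 173.73 kg/min; water fraction = 0.282.

0.282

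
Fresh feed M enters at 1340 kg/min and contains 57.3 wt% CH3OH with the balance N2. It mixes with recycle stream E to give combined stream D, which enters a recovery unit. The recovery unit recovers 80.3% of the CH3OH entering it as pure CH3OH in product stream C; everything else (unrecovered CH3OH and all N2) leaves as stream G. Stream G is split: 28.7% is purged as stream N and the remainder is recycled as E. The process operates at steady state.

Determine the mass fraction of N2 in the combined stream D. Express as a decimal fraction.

N2 enters only via M and leaves only via the purge: 1340×0.427 = 0.287×(N2 in G), and the recovery unit passes all N2, so N2 in D = N2 in G = 1993.7 kg/min.
CH3OH in D: m_A = 1340×0.573 + (1−0.287)·(1−0.803)·m_A, so m_A = 767.82/0.8595 = 893.29 kg/min.
D = 893.29 + 1993.7 = 2887 kg/min.
N2 fraction in D = 1993.7/2887 = 0.691.

0.691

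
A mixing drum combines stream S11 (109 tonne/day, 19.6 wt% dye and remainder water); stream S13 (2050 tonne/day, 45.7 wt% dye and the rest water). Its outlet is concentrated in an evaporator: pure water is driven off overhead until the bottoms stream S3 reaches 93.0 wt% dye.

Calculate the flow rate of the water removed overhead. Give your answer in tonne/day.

dye entering = 109×0.196 + 2050×0.457 = 958.21 tonne/day.
All dye reports to S3, so S3 = 958.21/0.930 = 1030.3 tonne/day.
Total feed = 2159 tonne/day; overhead = 2159 − 1030.3 = 1128.7 tonne/day.

1129 tonne/day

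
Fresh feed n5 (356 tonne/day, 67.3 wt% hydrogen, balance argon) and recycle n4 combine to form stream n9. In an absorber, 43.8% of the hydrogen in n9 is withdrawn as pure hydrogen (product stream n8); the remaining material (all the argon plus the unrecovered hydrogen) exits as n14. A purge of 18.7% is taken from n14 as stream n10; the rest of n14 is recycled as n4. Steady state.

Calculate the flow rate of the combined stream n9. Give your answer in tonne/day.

argon enters only via n5 and leaves only via the purge: 356×0.327 = 0.187×(argon in n14), and the absorber passes all argon, so argon in n9 = argon in n14 = 622.52 tonne/day.
hydrogen in n9: m_A = 356×0.673 + (1−0.187)·(1−0.438)·m_A, so m_A = 239.59/0.5431 = 441.15 tonne/day.
n9 = 441.15 + 622.52 = 1063.7 tonne/day.

1064 tonne/day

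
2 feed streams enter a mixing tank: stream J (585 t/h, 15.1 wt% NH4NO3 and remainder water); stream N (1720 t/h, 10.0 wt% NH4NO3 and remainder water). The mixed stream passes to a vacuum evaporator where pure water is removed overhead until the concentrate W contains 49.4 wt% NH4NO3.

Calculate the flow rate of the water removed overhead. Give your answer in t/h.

NH4NO3 entering = 585×0.151 + 1720×0.100 = 260.33 t/h.
All NH4NO3 reports to W, so W = 260.33/0.494 = 526.99 t/h.
Total feed = 2305 t/h; overhead = 2305 − 526.99 = 1778 t/h.

1778 t/h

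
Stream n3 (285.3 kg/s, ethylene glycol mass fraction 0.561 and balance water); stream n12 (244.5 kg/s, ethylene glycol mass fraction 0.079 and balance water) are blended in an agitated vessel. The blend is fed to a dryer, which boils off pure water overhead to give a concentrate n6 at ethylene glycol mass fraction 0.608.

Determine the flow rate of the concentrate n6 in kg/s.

ethylene glycol entering = 285.3×0.561 + 244.5×0.079 = 179.37 kg/s.
All ethylene glycol reports to n6, so n6 = 179.37/0.608 = 295.01 kg/s.

295 kg/s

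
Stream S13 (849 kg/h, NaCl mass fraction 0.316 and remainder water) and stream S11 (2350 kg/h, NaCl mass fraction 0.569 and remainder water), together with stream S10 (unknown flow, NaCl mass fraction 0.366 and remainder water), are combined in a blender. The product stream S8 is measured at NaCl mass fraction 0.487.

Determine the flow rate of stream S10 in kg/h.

392.7 kg/h

Let S10 be the unknown flow. Total out = 3199 + S10.
NaCl balance: 1605.4 + 0.366·S10 = 0.487·(3199 + S10)
(0.366 − 0.487)·S10 = 0.487×3199 − 1605.4 = -47.521
S10 = -47.521 / -0.121 = 392.74 kg/h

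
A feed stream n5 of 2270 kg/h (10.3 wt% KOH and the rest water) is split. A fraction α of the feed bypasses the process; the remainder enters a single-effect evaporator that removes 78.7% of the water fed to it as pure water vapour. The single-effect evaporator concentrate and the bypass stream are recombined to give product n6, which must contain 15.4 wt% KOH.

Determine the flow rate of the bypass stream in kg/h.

All 2270×0.103 = 233.81 kg/h of KOH reaches n6, so n6 = 233.81/0.154 = 1518.2 kg/h and vapour = 751.75 kg/h.
The evaporator receives (1−α)·2270 of feed at 0.897 water and removes 0.787 of that water:
0.787×0.897×(1−α)×2270 = 751.75
(1−α) = 751.75/1602.5 = 0.4691;  α = 0.5309.
Bypass flow = 0.5309×2270 = 1205.1 kg/h.

1205 kg/h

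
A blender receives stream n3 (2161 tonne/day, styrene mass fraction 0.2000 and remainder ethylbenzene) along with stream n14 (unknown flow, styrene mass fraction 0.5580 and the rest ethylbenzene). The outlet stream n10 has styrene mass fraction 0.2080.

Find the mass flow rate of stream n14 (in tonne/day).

49.39 tonne/day

Let n14 be the unknown flow. Total out = 2161 + n14.
styrene balance: 432.2 + 0.558·n14 = 0.208·(2161 + n14)
(0.558 − 0.208)·n14 = 0.208×2161 − 432.2 = 17.288
n14 = 17.288 / 0.350 = 49.394 tonne/day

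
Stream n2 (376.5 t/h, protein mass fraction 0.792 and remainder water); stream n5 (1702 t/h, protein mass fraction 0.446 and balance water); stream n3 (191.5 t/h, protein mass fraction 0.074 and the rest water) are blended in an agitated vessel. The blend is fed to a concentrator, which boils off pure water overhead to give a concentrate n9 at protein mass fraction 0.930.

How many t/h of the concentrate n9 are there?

1152 t/h

protein entering = 376.5×0.792 + 1702×0.446 + 191.5×0.074 = 1071.5 t/h.
All protein reports to n9, so n9 = 1071.5/0.930 = 1152.1 t/h.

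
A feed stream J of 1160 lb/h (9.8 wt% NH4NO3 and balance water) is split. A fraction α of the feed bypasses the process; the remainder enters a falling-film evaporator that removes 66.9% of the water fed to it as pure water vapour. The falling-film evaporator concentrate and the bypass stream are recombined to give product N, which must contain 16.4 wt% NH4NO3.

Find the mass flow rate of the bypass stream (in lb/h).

386.4 lb/h

All 1160×0.098 = 113.68 lb/h of NH4NO3 reaches N, so N = 113.68/0.164 = 693.17 lb/h and vapour = 466.83 lb/h.
The evaporator receives (1−α)·1160 of feed at 0.902 water and removes 0.669 of that water:
0.669×0.902×(1−α)×1160 = 466.83
(1−α) = 466.83/699.99 = 0.6669;  α = 0.3331.
Bypass flow = 0.3331×1160 = 386.38 lb/h.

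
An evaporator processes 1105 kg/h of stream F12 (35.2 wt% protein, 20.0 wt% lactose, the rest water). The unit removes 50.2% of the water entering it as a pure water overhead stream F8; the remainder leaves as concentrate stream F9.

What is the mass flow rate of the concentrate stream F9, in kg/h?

856.5 kg/h

water entering = 1105×0.448 = 495.04 kg/h; overhead removed = 0.502×495.04 = 248.51 kg/h.
Concentrate = 1105 − 248.51 = 856.49 kg/h.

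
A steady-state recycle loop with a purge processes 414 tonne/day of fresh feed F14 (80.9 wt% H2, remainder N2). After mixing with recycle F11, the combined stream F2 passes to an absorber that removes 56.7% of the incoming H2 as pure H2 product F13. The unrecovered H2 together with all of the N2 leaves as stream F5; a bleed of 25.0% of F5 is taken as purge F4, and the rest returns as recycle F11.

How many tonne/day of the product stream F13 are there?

H2 in F2: m_A = 414×0.809 + (1−0.250)·(1−0.567)·m_A, so m_A = 334.93/0.6752 = 496 tonne/day.
Product F13 = 0.567×496 = 281.23 tonne/day.

281.2 tonne/day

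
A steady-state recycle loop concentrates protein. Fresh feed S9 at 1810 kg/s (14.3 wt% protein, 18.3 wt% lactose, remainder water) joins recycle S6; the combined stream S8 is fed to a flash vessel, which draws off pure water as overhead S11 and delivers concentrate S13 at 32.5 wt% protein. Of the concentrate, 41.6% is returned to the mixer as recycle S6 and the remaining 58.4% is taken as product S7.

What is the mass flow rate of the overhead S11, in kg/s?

Overall protein balance (none leaves overhead): protein in fresh feed = protein in product, i.e. 1810×0.143 = (1−0.416)·S13·0.325.
S13 = 258.83/(0.325×0.584) = 1363.7 kg/s.
Recycle S6 = 0.416×1363.7 = 567.3 kg/s.
Combined feed S8 = 1810 + 567.3 = 2377.3 kg/s.
Overhead S11 = S8 − S13 = 2377.3 − 1363.7 = 1013.6 kg/s.

1014 kg/s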